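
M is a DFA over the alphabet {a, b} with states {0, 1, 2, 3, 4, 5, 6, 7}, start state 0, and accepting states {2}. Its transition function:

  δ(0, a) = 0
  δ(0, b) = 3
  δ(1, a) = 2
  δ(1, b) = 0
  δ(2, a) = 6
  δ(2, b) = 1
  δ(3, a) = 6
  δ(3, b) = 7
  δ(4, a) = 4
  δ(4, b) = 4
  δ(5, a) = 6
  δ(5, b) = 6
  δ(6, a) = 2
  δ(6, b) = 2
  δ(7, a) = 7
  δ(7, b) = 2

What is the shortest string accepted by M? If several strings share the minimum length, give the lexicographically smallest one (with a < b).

A breadth-first search from 0 reaches an accepting state first via the path 0 → 3 → 6 → 2 on input baa.
No string of length < 3 is accepted (BFS exhausts all shorter strings without reaching an accepting state), and baa is the lexicographically least accepting string of length 3.

baa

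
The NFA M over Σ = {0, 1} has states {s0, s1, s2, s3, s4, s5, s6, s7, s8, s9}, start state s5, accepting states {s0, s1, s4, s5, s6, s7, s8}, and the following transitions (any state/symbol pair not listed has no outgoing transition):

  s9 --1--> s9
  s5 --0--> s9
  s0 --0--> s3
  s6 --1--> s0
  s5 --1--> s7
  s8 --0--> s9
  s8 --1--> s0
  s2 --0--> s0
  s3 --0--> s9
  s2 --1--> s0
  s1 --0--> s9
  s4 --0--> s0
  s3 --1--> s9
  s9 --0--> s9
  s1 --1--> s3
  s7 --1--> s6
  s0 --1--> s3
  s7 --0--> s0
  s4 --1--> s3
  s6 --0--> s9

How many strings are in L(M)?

The useful subgraph on states {s0, s5, s6, s7} is acyclic, so L(M) is finite; the longest accepting path visits 4 useful states, giving maximum string length 3.
Counting accepting paths from s5 by length: 1 of length 0, 1 of length 1, 2 of length 2, 1 of length 3. Total 5.

5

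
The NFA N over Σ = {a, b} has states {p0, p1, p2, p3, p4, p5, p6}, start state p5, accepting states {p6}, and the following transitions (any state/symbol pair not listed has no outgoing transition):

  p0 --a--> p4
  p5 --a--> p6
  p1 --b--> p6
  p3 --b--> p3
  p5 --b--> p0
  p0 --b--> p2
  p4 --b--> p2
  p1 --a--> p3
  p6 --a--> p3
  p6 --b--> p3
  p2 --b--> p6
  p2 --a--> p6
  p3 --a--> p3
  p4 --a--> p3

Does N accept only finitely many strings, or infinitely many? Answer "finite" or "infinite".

The useful states (reachable from p5 and able to reach an accepting state) are {p0, p2, p4, p5, p6}.
Restricted to these states the transition graph has no cycle, so every accepting path has bounded length and L is finite.

finite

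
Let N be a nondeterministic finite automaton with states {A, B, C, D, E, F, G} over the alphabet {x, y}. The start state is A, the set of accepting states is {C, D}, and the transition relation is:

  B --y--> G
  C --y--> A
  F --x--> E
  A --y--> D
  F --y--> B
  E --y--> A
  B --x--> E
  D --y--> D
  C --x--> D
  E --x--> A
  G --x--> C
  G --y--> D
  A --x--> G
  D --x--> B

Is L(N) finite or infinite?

State A is reachable from the start and can reach an accepting state, and it lies on the cycle A → D → B → E → A.
Traversing that cycle any number of times yields accepted strings of unbounded length, so the language is infinite.

infinite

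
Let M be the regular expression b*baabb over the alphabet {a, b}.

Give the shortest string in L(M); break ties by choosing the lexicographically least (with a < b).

baabb

By inspection of the expression, no string of length less than 5 matches, and baabb is the lexicographically first match of length 5.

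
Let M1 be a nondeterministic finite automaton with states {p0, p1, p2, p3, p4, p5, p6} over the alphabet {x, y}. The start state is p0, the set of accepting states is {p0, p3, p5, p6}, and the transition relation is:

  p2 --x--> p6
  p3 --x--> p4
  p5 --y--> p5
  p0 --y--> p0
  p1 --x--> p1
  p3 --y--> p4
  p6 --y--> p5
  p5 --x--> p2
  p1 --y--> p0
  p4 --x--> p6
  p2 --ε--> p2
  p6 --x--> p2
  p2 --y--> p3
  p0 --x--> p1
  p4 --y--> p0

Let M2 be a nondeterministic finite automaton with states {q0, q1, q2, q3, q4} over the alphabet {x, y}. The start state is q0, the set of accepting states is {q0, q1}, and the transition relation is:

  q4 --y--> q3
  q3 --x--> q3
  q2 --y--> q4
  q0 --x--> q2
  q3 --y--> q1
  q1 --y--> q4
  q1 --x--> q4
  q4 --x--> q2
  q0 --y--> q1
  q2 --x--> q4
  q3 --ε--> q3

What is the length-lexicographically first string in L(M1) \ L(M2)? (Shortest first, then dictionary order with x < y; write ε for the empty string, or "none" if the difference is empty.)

xy

The string xy is accepted by M1 but not by M2.
No shorter string lies in the difference, and xy is the lexicographically first length-2 string in L(M1) \ L(M2).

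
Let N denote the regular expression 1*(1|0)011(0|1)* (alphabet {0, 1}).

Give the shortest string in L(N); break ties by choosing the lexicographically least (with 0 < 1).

By inspection of the expression, no string of length less than 4 matches, and 0011 is the lexicographically first match of length 4.

0011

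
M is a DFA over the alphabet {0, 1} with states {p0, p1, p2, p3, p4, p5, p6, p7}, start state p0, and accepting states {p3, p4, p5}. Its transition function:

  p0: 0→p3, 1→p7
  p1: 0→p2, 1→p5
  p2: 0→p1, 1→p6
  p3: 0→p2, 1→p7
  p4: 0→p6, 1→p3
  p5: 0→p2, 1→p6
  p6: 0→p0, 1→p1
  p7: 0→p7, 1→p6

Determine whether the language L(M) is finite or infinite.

infinite

State p2 is reachable from the start and can reach an accepting state, and it lies on the cycle p2 → p1 → p2.
Traversing that cycle any number of times yields accepted strings of unbounded length, so the language is infinite.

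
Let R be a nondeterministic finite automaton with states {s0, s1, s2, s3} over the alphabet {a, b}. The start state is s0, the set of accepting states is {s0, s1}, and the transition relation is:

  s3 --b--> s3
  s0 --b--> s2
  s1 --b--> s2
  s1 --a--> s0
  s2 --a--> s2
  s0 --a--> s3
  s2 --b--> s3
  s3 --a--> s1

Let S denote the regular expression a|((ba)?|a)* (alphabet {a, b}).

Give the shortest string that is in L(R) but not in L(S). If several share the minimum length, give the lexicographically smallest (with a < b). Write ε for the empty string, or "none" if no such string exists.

The string bba is accepted by R but not by S.
No shorter string lies in the difference, and bba is the lexicographically first length-3 string in L(R) \ L(S).

bba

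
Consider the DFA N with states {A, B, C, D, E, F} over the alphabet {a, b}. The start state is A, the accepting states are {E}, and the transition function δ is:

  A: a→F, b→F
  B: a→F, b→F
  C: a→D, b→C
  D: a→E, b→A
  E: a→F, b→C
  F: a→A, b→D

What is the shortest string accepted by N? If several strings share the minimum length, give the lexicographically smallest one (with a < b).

A breadth-first search from A reaches an accepting state first via the path A → F → D → E on input aba.
No string of length < 3 is accepted (BFS exhausts all shorter strings without reaching an accepting state), and aba is the lexicographically least accepting string of length 3.

aba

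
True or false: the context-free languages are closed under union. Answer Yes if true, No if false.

Take grammars for L₁ and L₂ with disjoint nonterminals and start symbols S₁, S₂; the grammar with a new start symbol and productions S → S₁ | S₂ generates L₁ ∪ L₂.
So the context-free languages are closed under union.

Yes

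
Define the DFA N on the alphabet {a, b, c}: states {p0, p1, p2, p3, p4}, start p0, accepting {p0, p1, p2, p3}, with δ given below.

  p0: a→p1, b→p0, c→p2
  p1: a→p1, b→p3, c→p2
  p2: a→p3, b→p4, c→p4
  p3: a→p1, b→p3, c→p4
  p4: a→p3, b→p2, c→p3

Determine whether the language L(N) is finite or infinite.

State p0 is reachable from the start and can reach an accepting state, and it lies on the cycle p0 → p0.
Traversing that cycle any number of times yields accepted strings of unbounded length, so the language is infinite.

infinite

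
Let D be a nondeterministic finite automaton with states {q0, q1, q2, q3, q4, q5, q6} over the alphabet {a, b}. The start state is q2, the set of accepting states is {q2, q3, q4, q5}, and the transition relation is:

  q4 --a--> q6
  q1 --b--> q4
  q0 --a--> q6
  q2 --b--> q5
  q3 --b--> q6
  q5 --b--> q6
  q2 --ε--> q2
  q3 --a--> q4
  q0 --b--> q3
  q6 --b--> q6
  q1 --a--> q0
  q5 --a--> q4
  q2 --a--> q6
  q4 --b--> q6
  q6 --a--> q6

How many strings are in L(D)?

The useful subgraph on states {q2, q4, q5} is acyclic, so L(D) is finite; the longest accepting path visits 3 useful states, giving maximum string length 2.
Counting accepting paths from q2 by length: 1 of length 0, 1 of length 1, 1 of length 2. Total 3.

3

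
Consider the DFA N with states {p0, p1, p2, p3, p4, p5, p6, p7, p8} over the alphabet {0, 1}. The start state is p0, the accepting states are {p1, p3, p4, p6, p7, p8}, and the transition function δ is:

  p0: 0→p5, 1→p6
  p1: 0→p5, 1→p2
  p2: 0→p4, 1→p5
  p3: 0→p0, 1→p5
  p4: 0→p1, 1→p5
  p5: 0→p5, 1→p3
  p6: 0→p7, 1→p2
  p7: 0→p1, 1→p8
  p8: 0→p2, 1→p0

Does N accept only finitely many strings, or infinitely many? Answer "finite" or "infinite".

State p0 is reachable from the start and can reach an accepting state, and it lies on the cycle p0 → p5 → p3 → p0.
Traversing that cycle any number of times yields accepted strings of unbounded length, so the language is infinite.

infinite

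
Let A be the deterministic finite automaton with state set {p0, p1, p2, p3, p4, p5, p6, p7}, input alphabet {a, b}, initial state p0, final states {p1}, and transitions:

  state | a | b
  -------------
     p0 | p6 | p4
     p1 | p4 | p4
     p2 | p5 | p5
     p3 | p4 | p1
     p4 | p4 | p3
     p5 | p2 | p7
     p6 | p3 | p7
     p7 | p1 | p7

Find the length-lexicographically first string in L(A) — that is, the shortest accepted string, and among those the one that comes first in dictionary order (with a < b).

aab

A breadth-first search from p0 reaches an accepting state first via the path p0 → p6 → p3 → p1 on input aab.
No string of length < 3 is accepted (BFS exhausts all shorter strings without reaching an accepting state), and aab is the lexicographically least accepting string of length 3.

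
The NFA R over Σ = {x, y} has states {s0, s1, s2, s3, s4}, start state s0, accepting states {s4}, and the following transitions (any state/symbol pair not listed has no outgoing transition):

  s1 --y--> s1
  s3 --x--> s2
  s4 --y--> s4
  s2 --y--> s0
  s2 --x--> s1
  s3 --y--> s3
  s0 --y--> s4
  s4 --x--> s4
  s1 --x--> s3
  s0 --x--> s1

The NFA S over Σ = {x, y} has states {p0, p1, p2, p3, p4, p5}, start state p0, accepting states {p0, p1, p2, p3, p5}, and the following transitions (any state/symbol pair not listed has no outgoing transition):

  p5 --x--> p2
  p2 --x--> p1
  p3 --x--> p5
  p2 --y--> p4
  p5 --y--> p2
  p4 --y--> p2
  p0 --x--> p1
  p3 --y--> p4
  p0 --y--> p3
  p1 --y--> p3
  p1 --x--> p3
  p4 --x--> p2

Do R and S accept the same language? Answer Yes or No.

No

The string yy is accepted by R but rejected by S.
So L(R) ≠ L(S).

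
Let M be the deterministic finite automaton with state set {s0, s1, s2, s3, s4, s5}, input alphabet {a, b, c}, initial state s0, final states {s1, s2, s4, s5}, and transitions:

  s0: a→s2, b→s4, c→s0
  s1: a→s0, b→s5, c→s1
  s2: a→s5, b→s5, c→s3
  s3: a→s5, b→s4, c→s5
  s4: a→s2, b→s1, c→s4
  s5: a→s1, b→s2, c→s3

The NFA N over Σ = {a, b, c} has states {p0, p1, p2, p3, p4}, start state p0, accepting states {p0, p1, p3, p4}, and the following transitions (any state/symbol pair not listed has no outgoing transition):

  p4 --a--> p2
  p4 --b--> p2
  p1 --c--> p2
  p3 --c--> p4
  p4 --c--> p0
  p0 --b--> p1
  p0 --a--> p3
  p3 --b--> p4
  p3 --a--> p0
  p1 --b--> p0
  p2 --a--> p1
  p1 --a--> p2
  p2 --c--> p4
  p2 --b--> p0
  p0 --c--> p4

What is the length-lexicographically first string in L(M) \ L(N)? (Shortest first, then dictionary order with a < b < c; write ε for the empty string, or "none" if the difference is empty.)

The string ba is accepted by M but not by N.
No shorter string lies in the difference, and ba is the lexicographically first length-2 string in L(M) \ L(N).

ba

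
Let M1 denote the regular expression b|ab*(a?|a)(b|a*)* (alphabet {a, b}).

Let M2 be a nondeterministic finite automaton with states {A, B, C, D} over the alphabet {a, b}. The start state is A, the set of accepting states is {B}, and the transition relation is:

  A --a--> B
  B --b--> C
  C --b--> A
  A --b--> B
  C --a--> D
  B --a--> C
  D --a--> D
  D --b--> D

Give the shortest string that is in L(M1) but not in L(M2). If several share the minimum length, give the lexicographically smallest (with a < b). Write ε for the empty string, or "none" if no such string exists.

The string aa is accepted by M1 but not by M2.
No shorter string lies in the difference, and aa is the lexicographically first length-2 string in L(M1) \ L(M2).

aa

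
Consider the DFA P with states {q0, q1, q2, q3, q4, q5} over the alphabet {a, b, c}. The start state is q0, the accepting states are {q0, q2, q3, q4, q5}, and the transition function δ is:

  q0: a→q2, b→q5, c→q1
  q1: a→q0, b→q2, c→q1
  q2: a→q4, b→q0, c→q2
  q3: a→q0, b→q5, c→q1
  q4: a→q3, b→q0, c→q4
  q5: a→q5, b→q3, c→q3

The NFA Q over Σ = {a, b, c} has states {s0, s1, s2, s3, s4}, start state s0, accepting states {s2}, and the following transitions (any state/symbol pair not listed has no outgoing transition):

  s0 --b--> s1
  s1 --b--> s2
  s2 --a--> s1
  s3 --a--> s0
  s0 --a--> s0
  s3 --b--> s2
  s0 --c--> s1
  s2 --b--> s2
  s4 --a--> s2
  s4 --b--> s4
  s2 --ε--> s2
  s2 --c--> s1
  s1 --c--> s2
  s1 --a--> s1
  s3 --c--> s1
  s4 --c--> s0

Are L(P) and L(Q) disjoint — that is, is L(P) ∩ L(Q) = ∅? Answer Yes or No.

No

The string bb is accepted by both P and Q.
Hence L(P) ∩ L(Q) ≠ ∅.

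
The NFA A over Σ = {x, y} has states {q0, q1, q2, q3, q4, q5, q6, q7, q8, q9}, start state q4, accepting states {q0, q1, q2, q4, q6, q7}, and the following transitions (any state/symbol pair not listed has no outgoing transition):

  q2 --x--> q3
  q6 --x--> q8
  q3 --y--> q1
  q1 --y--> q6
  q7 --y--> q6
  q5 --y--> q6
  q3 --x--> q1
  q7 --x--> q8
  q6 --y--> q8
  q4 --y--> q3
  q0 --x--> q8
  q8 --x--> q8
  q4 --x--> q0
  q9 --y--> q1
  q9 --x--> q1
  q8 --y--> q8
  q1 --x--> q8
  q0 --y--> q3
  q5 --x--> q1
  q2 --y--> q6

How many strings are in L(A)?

The useful subgraph on states {q0, q1, q3, q4, q6} is acyclic, so L(A) is finite; the longest accepting path visits 5 useful states, giving maximum string length 4.
Counting accepting paths from q4 by length: 1 of length 0, 1 of length 1, 2 of length 2, 4 of length 3, 2 of length 4. Total 10.

10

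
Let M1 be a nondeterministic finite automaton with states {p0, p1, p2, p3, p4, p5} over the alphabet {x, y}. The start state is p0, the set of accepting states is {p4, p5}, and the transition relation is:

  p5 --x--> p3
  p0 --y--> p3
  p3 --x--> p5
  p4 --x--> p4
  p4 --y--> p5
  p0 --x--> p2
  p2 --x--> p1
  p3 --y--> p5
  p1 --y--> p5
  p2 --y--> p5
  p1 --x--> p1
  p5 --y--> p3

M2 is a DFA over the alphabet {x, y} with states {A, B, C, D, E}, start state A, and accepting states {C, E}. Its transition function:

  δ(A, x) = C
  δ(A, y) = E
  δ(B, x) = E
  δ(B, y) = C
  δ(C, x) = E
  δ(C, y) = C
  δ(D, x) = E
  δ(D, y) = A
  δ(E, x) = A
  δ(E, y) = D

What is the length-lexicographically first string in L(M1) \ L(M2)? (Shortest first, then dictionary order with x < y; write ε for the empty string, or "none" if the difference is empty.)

The string yx is accepted by M1 but not by M2.
No shorter string lies in the difference, and yx is the lexicographically first length-2 string in L(M1) \ L(M2).

yx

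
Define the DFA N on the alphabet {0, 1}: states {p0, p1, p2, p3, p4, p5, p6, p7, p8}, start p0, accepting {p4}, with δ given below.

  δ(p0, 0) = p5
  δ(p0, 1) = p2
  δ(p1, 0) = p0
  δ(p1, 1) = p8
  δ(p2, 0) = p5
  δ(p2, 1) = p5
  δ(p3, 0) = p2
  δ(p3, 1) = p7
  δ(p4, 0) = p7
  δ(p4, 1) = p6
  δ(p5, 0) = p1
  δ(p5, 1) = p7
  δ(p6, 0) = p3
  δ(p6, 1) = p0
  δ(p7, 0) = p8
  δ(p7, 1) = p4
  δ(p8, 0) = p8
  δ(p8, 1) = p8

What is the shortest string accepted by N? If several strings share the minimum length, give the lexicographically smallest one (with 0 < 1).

A breadth-first search from p0 reaches an accepting state first via the path p0 → p5 → p7 → p4 on input 011.
No string of length < 3 is accepted (BFS exhausts all shorter strings without reaching an accepting state), and 011 is the lexicographically least accepting string of length 3.

011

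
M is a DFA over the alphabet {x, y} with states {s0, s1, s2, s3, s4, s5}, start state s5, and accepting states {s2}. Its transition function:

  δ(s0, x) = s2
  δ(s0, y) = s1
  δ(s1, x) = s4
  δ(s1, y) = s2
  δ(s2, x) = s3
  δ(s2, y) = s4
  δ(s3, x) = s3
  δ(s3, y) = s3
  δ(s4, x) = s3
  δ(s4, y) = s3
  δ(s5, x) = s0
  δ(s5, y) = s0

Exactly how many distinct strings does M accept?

The useful subgraph on states {s0, s1, s2, s5} is acyclic, so L(M) is finite; the longest accepting path visits 4 useful states, giving maximum string length 3.
Counting accepting paths from s5 by length: 2 of length 2, 2 of length 3. Total 4.

4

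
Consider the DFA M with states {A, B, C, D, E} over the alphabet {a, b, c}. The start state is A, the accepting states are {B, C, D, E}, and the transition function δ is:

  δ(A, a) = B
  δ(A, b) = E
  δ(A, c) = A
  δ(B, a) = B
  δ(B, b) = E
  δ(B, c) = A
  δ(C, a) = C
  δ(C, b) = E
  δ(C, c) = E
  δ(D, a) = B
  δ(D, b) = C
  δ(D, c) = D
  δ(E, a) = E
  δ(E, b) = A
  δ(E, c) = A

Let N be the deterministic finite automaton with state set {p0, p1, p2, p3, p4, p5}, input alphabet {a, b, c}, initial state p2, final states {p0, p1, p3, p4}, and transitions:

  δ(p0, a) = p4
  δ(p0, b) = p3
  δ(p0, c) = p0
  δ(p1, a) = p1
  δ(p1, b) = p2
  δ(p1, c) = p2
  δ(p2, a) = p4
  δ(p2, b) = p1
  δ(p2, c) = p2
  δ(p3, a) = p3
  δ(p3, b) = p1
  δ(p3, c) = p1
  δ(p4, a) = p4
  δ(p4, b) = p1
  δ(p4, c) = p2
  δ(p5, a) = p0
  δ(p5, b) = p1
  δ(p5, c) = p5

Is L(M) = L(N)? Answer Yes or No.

Yes

Exploring the product automaton M × N from the start pair (A, p2), following both machines on each input symbol, reaches 3 state pairs: (A, p2), (B, p4), (E, p1).
M accepts in {B, C, D, E} and N accepts in {p0, p1, p3, p4}. In every reachable pair the two components are either both accepting — (B, p4), (E, p1) — or both non-accepting, so no string is accepted by exactly one of the machines: L(M) \ L(N) and L(N) \ L(M) are both empty.
Hence every string is accepted by M iff it is accepted by N, and the two languages coincide.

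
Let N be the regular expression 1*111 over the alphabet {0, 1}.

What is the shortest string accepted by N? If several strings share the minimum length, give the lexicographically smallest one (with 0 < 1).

By inspection of the expression, no string of length less than 3 matches, and 111 is the lexicographically first match of length 3.

111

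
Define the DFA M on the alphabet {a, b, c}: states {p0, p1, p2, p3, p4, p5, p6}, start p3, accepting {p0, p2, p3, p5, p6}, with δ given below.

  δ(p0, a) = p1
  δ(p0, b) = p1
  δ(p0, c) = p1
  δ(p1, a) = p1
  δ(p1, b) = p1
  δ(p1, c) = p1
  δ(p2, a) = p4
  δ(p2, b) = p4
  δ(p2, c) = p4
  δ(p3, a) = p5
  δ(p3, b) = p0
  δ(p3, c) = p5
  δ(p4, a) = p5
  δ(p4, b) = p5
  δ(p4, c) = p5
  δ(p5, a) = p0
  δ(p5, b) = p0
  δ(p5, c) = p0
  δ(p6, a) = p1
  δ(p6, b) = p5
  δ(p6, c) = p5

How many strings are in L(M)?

10

The useful subgraph on states {p0, p3, p5} is acyclic, so L(M) is finite; the longest accepting path visits 3 useful states, giving maximum string length 2.
Counting accepting paths from p3 by length: 1 of length 0, 3 of length 1, 6 of length 2. Total 10.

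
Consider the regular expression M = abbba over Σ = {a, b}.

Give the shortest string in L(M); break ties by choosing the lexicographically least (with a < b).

By inspection of the expression, no string of length less than 5 matches, and abbba is the lexicographically first match of length 5.

abbba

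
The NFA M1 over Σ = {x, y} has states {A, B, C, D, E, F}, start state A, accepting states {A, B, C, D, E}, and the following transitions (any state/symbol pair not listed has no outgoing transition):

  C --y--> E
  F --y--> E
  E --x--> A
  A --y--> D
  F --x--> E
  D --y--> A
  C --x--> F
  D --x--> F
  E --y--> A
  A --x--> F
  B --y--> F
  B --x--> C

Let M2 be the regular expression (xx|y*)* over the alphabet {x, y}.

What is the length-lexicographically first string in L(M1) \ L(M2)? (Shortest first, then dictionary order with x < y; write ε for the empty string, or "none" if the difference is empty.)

The string xy is accepted by M1 but not by M2.
No shorter string lies in the difference, and xy is the lexicographically first length-2 string in L(M1) \ L(M2).

xy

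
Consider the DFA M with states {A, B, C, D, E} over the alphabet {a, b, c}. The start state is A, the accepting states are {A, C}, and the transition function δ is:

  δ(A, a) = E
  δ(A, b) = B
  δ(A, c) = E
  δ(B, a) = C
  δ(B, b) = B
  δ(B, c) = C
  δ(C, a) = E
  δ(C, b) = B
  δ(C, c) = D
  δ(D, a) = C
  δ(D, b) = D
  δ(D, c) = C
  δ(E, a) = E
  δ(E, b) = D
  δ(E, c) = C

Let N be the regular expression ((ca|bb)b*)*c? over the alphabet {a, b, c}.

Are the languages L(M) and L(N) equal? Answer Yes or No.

No

The string ac is accepted by M but rejected by N.
So L(M) ≠ L(N).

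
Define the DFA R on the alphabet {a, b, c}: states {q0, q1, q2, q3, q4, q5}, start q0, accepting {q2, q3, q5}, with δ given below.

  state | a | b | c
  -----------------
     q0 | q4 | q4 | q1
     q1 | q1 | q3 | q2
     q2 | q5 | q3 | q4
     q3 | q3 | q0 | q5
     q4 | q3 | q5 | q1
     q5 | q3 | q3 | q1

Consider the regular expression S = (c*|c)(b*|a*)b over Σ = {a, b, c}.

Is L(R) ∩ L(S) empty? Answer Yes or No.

No

The string ab is accepted by both R and S.
Hence L(R) ∩ L(S) ≠ ∅.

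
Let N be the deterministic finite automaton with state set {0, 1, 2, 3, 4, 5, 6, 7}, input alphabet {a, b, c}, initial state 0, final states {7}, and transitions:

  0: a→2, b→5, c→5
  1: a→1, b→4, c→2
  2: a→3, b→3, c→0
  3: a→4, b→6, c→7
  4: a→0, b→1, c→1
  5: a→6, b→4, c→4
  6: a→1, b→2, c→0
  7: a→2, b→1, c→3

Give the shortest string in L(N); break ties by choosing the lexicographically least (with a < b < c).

aac

A breadth-first search from 0 reaches an accepting state first via the path 0 → 2 → 3 → 7 on input aac.
No string of length < 3 is accepted (BFS exhausts all shorter strings without reaching an accepting state), and aac is the lexicographically least accepting string of length 3.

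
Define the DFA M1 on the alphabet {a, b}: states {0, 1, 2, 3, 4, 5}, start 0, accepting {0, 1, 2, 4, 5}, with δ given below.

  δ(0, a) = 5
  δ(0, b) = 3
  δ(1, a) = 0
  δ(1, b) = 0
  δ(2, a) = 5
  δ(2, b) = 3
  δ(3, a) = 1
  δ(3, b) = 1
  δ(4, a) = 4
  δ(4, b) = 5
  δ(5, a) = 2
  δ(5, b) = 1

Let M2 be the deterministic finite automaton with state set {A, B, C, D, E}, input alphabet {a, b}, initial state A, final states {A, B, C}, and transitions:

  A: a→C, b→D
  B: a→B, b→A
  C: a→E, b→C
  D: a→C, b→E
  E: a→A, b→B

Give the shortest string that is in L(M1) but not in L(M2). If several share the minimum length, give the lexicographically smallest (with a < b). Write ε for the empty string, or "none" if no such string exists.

The string aa is accepted by M1 but not by M2.
No shorter string lies in the difference, and aa is the lexicographically first length-2 string in L(M1) \ L(M2).

aa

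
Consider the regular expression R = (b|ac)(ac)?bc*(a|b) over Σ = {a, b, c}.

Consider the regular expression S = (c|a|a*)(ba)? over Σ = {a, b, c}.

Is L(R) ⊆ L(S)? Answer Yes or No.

No

The string bba is in L(R) but not in L(S).
So L(R) ⊄ L(S).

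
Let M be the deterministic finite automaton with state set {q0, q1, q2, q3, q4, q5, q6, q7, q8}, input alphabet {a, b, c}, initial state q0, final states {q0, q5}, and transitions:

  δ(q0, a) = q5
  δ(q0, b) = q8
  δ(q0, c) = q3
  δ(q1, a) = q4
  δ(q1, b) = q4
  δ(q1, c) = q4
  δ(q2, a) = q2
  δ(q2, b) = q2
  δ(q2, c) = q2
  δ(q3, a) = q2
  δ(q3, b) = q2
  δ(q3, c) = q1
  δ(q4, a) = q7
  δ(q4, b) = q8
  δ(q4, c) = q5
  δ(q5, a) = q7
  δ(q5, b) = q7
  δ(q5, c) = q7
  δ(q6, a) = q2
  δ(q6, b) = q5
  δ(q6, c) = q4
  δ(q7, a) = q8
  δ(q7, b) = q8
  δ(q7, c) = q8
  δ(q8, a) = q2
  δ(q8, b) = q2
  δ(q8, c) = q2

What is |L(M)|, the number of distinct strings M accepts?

5

The useful subgraph on states {q0, q1, q3, q4, q5} is acyclic, so L(M) is finite; the longest accepting path visits 5 useful states, giving maximum string length 4.
Counting accepting paths from q0 by length: 1 of length 0, 1 of length 1, 3 of length 4. Total 5.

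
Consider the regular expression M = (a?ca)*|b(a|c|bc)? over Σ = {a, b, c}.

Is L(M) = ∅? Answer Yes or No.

The empty string ε matches the expression, so it belongs to L(M).
Since L(M) contains at least one string, it is not empty.

No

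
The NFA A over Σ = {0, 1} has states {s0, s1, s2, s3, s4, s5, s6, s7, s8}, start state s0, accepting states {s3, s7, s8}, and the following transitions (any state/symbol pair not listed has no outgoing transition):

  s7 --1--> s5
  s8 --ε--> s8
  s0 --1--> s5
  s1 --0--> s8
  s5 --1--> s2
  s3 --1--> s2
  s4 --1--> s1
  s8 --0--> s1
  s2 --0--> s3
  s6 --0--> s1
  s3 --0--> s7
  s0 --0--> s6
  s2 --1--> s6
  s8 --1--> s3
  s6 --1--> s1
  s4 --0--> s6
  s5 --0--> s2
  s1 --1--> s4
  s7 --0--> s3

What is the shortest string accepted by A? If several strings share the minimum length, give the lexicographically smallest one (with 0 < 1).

000

A breadth-first search from s0 reaches an accepting state first via the path s0 → s6 → s1 → s8 on input 000.
No string of length < 3 is accepted (BFS exhausts all shorter strings without reaching an accepting state), and 000 is the lexicographically least accepting string of length 3.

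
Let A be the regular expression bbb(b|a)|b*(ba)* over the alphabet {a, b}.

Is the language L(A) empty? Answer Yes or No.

No

The empty string ε matches the expression, so it belongs to L(A).
Since L(A) contains at least one string, it is not empty.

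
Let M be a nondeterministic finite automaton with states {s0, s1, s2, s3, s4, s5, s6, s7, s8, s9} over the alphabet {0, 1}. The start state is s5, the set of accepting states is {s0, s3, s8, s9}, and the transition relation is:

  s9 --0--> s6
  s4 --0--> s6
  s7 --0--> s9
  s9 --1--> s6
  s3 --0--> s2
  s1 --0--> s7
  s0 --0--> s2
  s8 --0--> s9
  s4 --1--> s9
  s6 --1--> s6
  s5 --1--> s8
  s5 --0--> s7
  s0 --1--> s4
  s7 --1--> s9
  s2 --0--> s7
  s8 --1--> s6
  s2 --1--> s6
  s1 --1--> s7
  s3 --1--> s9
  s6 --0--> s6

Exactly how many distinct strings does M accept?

The useful subgraph on states {s5, s7, s8, s9} is acyclic, so L(M) is finite; the longest accepting path visits 3 useful states, giving maximum string length 2.
Counting accepting paths from s5 by length: 1 of length 1, 3 of length 2. Total 4.

4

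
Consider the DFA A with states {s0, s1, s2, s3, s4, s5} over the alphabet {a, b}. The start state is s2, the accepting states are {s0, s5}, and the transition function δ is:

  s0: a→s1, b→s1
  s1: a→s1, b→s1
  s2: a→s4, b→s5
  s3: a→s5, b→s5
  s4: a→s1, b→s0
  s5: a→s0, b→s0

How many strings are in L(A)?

The useful subgraph on states {s0, s2, s4, s5} is acyclic, so L(A) is finite; the longest accepting path visits 3 useful states, giving maximum string length 2.
Counting accepting paths from s2 by length: 1 of length 1, 3 of length 2. Total 4.

4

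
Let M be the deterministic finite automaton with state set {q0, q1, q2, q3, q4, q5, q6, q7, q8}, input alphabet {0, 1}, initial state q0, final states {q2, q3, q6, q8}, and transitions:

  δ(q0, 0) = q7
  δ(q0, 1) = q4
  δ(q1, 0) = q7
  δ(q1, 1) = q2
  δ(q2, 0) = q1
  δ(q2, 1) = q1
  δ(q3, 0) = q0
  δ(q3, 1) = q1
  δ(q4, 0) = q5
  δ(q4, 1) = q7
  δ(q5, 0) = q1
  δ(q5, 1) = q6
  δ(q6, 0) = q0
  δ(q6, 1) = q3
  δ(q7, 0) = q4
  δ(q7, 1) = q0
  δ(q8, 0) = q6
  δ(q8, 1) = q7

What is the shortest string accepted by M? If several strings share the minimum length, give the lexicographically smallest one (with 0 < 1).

A breadth-first search from q0 reaches an accepting state first via the path q0 → q4 → q5 → q6 on input 101.
No string of length < 3 is accepted (BFS exhausts all shorter strings without reaching an accepting state), and 101 is the lexicographically least accepting string of length 3.

101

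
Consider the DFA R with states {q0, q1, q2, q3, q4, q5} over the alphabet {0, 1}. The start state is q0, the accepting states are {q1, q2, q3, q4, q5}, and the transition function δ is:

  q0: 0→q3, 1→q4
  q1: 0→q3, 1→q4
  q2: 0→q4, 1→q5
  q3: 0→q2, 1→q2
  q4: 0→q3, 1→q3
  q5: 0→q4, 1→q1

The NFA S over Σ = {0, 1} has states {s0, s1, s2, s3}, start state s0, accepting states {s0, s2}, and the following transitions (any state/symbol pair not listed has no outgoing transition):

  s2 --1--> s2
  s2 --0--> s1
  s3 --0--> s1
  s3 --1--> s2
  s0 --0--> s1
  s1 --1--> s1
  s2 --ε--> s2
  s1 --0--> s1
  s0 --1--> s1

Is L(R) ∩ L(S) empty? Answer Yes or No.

Yes

Exploring the product automaton R × S from the start pair (q0, s0), following both machines on each input symbol, reaches 6 state pairs: (q0, s0), (q3, s1), (q4, s1), (q2, s1), (q5, s1), (q1, s1).
R accepts in {q1, q2, q3, q4, q5} and S accepts in {s0, s2}; no reachable pair has both components accepting, so no string drives both machines to acceptance simultaneously and L(R) ∩ L(S) = ∅.
So no string is accepted by both, and the intersection is empty.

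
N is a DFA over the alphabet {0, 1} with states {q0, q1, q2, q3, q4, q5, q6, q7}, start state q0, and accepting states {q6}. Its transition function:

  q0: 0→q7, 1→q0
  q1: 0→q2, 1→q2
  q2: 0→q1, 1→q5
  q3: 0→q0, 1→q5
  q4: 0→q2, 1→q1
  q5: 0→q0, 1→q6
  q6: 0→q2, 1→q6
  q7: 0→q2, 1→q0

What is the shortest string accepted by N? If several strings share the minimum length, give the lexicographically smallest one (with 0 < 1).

A breadth-first search from q0 reaches an accepting state first via the path q0 → q7 → q2 → q5 → q6 on input 0011.
No string of length < 4 is accepted (BFS exhausts all shorter strings without reaching an accepting state), and 0011 is the lexicographically least accepting string of length 4.

0011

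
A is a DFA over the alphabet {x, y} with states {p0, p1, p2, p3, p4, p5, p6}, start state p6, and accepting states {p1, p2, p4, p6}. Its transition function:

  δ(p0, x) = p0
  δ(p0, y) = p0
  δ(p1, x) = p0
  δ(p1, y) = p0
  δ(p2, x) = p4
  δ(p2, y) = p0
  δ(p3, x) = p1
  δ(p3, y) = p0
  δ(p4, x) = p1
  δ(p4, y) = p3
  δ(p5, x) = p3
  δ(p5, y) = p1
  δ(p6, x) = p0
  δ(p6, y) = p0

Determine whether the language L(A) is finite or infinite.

The useful states (reachable from p6 and able to reach an accepting state) are {p6}.
Restricted to these states the transition graph has no cycle, so every accepting path has bounded length and L is finite.

finite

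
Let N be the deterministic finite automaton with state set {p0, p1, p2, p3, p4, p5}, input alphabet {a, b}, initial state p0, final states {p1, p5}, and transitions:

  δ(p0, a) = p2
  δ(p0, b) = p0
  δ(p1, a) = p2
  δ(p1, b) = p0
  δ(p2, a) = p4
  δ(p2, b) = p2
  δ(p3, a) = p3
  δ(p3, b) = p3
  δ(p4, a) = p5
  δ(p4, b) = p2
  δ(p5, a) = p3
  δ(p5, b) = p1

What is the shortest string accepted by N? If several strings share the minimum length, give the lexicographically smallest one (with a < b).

A breadth-first search from p0 reaches an accepting state first via the path p0 → p2 → p4 → p5 on input aaa.
No string of length < 3 is accepted (BFS exhausts all shorter strings without reaching an accepting state), and aaa is the lexicographically least accepting string of length 3.

aaa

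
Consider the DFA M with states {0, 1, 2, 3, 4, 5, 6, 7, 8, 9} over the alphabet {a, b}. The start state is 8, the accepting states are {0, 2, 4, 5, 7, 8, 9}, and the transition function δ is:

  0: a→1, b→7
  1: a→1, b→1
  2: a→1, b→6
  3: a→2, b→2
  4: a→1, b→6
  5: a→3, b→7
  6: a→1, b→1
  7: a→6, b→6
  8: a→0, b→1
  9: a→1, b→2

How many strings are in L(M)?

3

The useful subgraph on states {0, 7, 8} is acyclic, so L(M) is finite; the longest accepting path visits 3 useful states, giving maximum string length 2.
Counting accepting paths from 8 by length: 1 of length 0, 1 of length 1, 1 of length 2. Total 3.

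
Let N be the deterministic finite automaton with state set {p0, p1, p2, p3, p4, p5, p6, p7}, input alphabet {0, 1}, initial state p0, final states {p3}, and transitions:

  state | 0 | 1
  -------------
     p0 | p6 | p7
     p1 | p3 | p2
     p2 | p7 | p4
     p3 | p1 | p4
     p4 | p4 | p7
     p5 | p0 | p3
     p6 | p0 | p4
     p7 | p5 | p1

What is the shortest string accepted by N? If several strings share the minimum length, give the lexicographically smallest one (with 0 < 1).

A breadth-first search from p0 reaches an accepting state first via the path p0 → p7 → p5 → p3 on input 101.
No string of length < 3 is accepted (BFS exhausts all shorter strings without reaching an accepting state), and 101 is the lexicographically least accepting string of length 3.

101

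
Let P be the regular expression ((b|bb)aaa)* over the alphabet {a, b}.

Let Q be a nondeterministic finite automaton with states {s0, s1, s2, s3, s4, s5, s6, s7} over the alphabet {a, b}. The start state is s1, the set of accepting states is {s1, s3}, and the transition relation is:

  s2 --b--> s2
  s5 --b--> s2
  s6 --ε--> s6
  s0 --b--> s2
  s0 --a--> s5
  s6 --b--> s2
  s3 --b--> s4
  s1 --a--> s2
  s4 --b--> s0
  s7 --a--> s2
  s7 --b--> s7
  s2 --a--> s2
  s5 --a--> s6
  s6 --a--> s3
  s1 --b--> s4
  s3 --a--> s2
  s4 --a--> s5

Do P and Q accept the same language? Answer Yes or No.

Converting the expression P to a DFA (subset construction, then merging equivalent states) gives the minimal DFA with states {p0, p1, p2, p3, p4, p5}, start state p0, accepting states {p0} and transitions p0: a→p1, b→p2; p1: a→p1, b→p1; p2: a→p3, b→p4; p3: a→p5, b→p1; p4: a→p3, b→p1; p5: a→p0, b→p1.
Exploring the product automaton P × Q from the start pair (p0, s1), following both machines on each input symbol, reaches 7 state pairs: (p0, s1), (p1, s2), (p2, s4), (p3, s5), (p4, s0), (p5, s6), (p0, s3).
P accepts in {p0} and Q accepts in {s1, s3}. In every reachable pair the two components are either both accepting — (p0, s1), (p0, s3) — or both non-accepting, so no string is accepted by exactly one of the machines: L(P) \ L(Q) and L(Q) \ L(P) are both empty.
Hence every string is accepted by P iff it is accepted by Q, and the two languages coincide.

Yes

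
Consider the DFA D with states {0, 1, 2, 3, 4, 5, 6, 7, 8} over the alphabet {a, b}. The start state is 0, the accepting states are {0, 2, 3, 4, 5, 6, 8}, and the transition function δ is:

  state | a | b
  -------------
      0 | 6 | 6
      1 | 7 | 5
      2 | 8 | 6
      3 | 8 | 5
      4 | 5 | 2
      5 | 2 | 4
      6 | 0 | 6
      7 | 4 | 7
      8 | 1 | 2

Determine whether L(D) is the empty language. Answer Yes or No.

The empty string ε is accepted: the run 0 ends in the accepting state 0.
Since at least one string is accepted, L(D) is not empty.

No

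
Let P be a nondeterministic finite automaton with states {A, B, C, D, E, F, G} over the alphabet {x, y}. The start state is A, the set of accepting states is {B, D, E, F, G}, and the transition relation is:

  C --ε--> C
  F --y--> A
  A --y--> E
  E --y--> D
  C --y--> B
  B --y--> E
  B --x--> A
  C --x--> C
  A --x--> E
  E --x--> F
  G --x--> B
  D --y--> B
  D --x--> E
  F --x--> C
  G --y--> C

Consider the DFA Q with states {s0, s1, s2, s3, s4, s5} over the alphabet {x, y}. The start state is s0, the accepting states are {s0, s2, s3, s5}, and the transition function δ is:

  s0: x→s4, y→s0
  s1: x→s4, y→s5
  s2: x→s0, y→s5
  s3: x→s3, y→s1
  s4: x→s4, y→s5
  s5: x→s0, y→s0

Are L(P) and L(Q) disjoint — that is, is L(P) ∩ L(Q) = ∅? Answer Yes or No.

The string y is accepted by both P and Q.
Hence L(P) ∩ L(Q) ≠ ∅.

No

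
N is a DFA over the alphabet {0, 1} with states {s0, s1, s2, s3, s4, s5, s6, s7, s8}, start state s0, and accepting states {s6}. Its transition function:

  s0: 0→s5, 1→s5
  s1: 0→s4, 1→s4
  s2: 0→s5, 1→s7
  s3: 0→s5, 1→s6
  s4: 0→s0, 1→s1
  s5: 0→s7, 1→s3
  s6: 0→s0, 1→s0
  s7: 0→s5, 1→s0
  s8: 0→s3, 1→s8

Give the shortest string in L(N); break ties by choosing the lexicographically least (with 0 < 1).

011

A breadth-first search from s0 reaches an accepting state first via the path s0 → s5 → s3 → s6 on input 011.
No string of length < 3 is accepted (BFS exhausts all shorter strings without reaching an accepting state), and 011 is the lexicographically least accepting string of length 3.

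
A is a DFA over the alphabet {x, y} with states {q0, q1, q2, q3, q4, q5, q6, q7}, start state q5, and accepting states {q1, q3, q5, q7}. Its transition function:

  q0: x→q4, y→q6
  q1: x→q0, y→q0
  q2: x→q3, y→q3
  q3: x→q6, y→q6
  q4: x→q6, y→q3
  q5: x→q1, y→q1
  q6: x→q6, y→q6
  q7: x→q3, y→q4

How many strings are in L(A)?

7

The useful subgraph on states {q0, q1, q3, q4, q5} is acyclic, so L(A) is finite; the longest accepting path visits 5 useful states, giving maximum string length 4.
Counting accepting paths from q5 by length: 1 of length 0, 2 of length 1, 4 of length 4. Total 7.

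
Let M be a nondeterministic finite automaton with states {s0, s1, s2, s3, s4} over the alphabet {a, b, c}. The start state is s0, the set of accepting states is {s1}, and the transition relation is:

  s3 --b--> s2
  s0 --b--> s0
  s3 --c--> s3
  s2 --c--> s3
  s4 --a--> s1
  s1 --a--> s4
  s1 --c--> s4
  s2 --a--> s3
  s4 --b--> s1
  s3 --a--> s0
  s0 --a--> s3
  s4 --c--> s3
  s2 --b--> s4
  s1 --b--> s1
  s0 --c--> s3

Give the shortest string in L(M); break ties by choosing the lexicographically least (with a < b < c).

abba

A breadth-first search from s0 reaches an accepting state first via the path s0 → s3 → s2 → s4 → s1 on input abba.
No string of length < 4 is accepted (BFS exhausts all shorter strings without reaching an accepting state), and abba is the lexicographically least accepting string of length 4.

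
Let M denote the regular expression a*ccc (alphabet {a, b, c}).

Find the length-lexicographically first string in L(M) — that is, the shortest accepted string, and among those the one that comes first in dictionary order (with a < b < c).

ccc

By inspection of the expression, no string of length less than 3 matches, and ccc is the lexicographically first match of length 3.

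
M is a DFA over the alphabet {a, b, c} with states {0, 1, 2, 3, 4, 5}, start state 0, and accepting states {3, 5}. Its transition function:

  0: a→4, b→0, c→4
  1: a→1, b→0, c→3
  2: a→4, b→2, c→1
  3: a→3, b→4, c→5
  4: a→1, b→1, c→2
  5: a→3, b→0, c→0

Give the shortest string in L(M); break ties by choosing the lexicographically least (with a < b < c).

A breadth-first search from 0 reaches an accepting state first via the path 0 → 4 → 1 → 3 on input aac.
No string of length < 3 is accepted (BFS exhausts all shorter strings without reaching an accepting state), and aac is the lexicographically least accepting string of length 3.

aac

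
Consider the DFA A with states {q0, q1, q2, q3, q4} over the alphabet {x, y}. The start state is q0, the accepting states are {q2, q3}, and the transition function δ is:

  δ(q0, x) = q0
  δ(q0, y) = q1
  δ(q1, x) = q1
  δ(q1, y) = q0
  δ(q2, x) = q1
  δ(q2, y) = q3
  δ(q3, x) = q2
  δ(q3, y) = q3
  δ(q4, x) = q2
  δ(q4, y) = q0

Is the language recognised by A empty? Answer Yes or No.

Yes

The states reachable from the start state are {q0, q1}.
None of the accepting states {q2, q3} is reachable, so no string is accepted and L(A) = ∅.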